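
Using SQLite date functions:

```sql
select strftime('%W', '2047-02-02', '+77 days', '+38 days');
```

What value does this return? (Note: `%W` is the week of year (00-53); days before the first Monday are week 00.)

21

First apply '+77 days', '+38 days': 2047-02-02 → 2047-05-28.
2047-05-28 is a Tuesday. SQLite's %W counts Mondays since the year started; the result is 21.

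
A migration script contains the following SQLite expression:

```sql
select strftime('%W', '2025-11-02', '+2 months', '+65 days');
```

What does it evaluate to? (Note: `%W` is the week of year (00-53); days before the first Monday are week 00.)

09

First apply '+2 months', '+65 days': 2025-11-02 → 2026-03-08.
2026-03-08 is a Sunday. SQLite's %W counts Mondays since the year started; the result is 09.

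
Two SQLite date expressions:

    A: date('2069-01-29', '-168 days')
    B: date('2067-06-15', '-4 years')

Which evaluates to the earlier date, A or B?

B

A = 2068-08-14.
B = 2063-06-15.
B is earlier.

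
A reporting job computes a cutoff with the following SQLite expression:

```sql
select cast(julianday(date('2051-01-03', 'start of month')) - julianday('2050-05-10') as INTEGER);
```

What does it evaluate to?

236

`start of month` rewinds 2051-01-03 to 2051-01-01.
21 days remain in May 2050 after the 10th (31 − 10).
Full months from June 2050 through December 2050 contribute their day counts.
Then 1 day into January 2051.
Total: 21 + 30 + 31 + 31 + 30 + 31 + 30 + 31 + 1 = 236.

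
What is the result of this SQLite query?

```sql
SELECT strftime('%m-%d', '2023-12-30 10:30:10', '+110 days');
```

04-18

First apply '+110 days': 2023-12-30 10:30:10 → 2024-04-18 10:30:10.
`%m-%d` extracts the month-day: 04-18.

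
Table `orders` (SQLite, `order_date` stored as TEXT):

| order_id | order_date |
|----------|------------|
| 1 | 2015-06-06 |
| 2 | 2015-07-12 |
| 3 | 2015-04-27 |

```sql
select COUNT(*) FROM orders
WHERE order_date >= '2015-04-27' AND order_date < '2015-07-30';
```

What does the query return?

3

Rows in [2015-04-27, 2015-07-30): 2015-06-06, 2015-07-12, 2015-04-27 → 3 rows.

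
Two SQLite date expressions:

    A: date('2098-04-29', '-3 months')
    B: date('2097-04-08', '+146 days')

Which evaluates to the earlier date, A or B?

B

A = 2098-01-29.
B = 2097-09-01.
B is earlier.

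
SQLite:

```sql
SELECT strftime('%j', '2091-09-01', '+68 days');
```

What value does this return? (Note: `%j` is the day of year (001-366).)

First apply '+68 days': 2091-09-01 → 2091-11-08.
Day-of-year for 2091-11-08: days since 2091-01-01 inclusive = 312, zero-padded to 312.

312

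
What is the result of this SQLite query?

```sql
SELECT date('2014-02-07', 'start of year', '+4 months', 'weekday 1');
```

2014-05-05

`start of year` rewinds 2014-02-07 to 2014-01-01.
Adding +4 months to 2014-01-01 gives 2014-05-01.
`weekday 1` advances to the next Monday; 2014-05-01 is a Thursday, so it moves forward to 2014-05-05.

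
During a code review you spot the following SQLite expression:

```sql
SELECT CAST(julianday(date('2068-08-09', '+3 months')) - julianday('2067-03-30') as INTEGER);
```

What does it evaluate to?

Adding +3 months to 2068-08-09 gives 2068-11-09.
1 day remains in March 2067 after the 30th (31 − 30).
Full months from April 2067 through October 2068 contribute their day counts.
Then 9 days into November 2068.
Total: 1 + 30 + 31 + 30 + 31 + 31 + 30 + 31 + 30 + 31 + 31 + 29 + 31 + 30 + 31 + 30 + 31 + 31 + 30 + 31 + 9 = 590.

590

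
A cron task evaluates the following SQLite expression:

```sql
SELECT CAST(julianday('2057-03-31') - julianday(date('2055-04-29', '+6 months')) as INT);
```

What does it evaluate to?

Adding +6 months to 2055-04-29 gives 2055-10-29.
2 days remain in October 2055 after the 29th (31 − 29).
Full months from November 2055 through February 2057 contribute their day counts.
Then 31 days into March 2057.
Total: 2 + 30 + 31 + 31 + 29 + 31 + 30 + 31 + 30 + 31 + 31 + 30 + 31 + 30 + 31 + 31 + 28 + 31 = 519.

519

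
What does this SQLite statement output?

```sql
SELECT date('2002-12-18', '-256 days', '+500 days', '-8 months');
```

Applying '-256 days' to 2002-12-18: counting 256 days back gives 2002-04-06.
Applying '+500 days' to 2002-04-06: counting 500 days forward gives 2003-08-19.
Adding -8 months to 2003-08-19 gives 2002-12-19.

2002-12-19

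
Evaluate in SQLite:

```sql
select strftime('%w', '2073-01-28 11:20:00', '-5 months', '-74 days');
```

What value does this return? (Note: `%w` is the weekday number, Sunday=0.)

3

First apply '-5 months', '-74 days': 2073-01-28 11:20:00 → 2072-06-15 11:20:00.
2072-06-15 is a Wednesday; with Sunday=0 that is 3.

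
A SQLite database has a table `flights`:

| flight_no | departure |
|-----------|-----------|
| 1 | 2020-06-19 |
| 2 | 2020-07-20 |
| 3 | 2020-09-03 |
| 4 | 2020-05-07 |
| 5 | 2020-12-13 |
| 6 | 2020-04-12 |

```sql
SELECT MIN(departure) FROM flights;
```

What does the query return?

MIN over {2020-04-12, 2020-05-07, 2020-06-19, 2020-07-20, 2020-09-03, 2020-12-13}.

2020-04-12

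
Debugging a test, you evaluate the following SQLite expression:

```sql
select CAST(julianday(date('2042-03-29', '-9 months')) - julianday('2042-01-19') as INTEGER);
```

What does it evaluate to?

-204

Adding -9 months to 2042-03-29 gives 2041-06-29.
1 day remains in June 2041 after the 29th (30 − 29).
Full months from July 2041 through December 2041 contribute their day counts.
Then 19 days into January 2042.
Total: 1 + 31 + 31 + 30 + 31 + 30 + 31 + 19 = 204.
The subtraction is earlier − later, so the result is −204 → -204.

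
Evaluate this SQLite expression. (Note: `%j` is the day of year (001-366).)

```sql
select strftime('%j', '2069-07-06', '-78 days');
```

109

First apply '-78 days': 2069-07-06 → 2069-04-19.
Day-of-year for 2069-04-19: days since 2069-01-01 inclusive = 109, zero-padded to 109.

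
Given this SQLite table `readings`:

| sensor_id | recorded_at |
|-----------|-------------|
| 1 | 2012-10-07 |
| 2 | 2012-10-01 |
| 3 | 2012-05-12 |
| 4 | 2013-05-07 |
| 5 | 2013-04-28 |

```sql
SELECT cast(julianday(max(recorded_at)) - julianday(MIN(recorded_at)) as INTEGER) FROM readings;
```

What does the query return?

MIN = 2012-05-12, MAX = 2013-05-07.
19 days remain in May 2012 after the 12th (31 − 12).
Full months from June 2012 through April 2013 contribute their day counts.
Then 7 days into May 2013.
Total: 19 + 30 + 31 + 31 + 30 + 31 + 30 + 31 + 31 + 28 + 31 + 30 + 7 = 360.

360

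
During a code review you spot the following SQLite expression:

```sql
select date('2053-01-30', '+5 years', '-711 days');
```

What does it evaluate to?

2056-02-19

Adding +5 years to 2053-01-30 gives 2058-01-30.
Applying '-711 days' to 2058-01-30: counting 711 days back gives 2056-02-19.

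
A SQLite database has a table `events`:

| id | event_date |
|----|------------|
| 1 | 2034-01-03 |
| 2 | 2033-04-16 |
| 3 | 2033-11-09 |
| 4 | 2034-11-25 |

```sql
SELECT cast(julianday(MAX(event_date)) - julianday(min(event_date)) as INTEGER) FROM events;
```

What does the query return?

MIN = 2033-04-16, MAX = 2034-11-25.
14 days remain in April 2033 after the 16th (30 − 16).
Full months from May 2033 through October 2034 contribute their day counts.
Then 25 days into November 2034.
Total: 14 + 31 + 30 + 31 + 31 + 30 + 31 + 30 + 31 + 31 + 28 + 31 + 30 + 31 + 30 + 31 + 31 + 30 + 31 + 25 = 588.

588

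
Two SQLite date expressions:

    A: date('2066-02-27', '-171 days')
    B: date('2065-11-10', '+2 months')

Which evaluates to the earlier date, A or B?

A = 2065-09-09.
B = 2066-01-10.
A is earlier.

A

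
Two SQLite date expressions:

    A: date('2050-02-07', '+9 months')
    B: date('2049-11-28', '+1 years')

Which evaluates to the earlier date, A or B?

A = 2050-11-07.
B = 2050-11-28.
A is earlier.

A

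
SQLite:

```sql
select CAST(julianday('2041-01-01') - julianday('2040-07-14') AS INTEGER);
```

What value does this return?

171

17 days remain in July 2040 after the 14th (31 − 14).
August 2040: 31 days.
September 2040: 30 days.
October 2040: 31 days.
November 2040: 30 days.
December 2040: 31 days.
Then 1 day into January 2041.
Total: 17 + 31 + 30 + 31 + 30 + 31 + 1 = 171.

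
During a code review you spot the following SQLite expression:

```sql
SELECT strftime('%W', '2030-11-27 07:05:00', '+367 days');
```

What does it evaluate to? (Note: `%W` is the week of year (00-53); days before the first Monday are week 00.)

47

First apply '+367 days': 2030-11-27 07:05:00 → 2031-11-29 07:05:00.
2031-11-29 is a Saturday. SQLite's %W counts Mondays since the year started; the result is 47.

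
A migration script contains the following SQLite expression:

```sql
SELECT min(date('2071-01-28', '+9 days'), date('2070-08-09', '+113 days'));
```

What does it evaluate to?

2070-11-30

date('2071-01-28', '+9 days') → 2071-02-06.
date('2070-08-09', '+113 days') → 2070-11-30.
Earlier of the two is 2070-11-30.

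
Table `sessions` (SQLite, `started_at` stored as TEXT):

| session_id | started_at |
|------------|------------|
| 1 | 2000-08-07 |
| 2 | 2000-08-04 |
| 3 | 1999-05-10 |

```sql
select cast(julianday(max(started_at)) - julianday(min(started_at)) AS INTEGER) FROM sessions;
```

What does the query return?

MIN = 1999-05-10, MAX = 2000-08-07.
21 days remain in May 1999 after the 10th (31 − 10).
Full months from June 1999 through July 2000 contribute their day counts.
Then 7 days into August 2000.
Total: 21 + 30 + 31 + 31 + 30 + 31 + 30 + 31 + 31 + 29 + 31 + 30 + 31 + 30 + 31 + 7 = 455.

455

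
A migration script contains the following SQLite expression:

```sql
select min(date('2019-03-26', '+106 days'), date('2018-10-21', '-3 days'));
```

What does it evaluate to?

date('2019-03-26', '+106 days') → 2019-07-10.
date('2018-10-21', '-3 days') → 2018-10-18.
Earlier of the two is 2018-10-18.

2018-10-18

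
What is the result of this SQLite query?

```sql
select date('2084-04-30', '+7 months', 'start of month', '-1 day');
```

2084-10-31

Adding +7 months to 2084-04-30 gives 2084-11-30.
`start of month` rewinds 2084-11-30 to 2084-11-01.
Going back 1 day from 2084-11-01 reaches 2084-10-31 (last day of October, 31 days).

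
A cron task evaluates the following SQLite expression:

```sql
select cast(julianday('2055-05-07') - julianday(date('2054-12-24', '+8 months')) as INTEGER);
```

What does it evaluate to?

Adding +8 months to 2054-12-24 gives 2055-08-24.
24 days remain in May 2055 after the 7th (31 − 7).
June 2055: 30 days.
July 2055: 31 days.
Then 24 days into August 2055.
Total: 24 + 30 + 31 + 24 = 109.
The subtraction is earlier − later, so the result is −109 → -109.

-109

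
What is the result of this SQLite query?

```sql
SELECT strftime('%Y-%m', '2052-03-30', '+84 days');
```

First apply '+84 days': 2052-03-30 → 2052-06-22.
`%Y-%m` extracts the year-month: 2052-06.

2052-06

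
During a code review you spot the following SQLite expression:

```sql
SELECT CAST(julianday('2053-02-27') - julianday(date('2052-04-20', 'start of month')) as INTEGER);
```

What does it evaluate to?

332

`start of month` rewinds 2052-04-20 to 2052-04-01.
29 days remain in April 2052 after the 1st (30 − 1).
Full months from May 2052 through January 2053 contribute their day counts.
Then 27 days into February 2053.
Total: 29 + 31 + 30 + 31 + 31 + 30 + 31 + 30 + 31 + 31 + 27 = 332.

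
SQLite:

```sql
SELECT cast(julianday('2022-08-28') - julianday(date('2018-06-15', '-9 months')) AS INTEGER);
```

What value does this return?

1808

Adding -9 months to 2018-06-15 gives 2017-09-15.
15 days remain in September 2017 after the 15th (30 − 15).
Full months from October 2017 through July 2022 contribute their day counts.
Then 28 days into August 2022.
Total: 15 + 31 + 30 + 31 + 31 + 28 + 31 + 30 + 31 + 30 + 31 + 31 + 30 + 31 + 30 + 31 + 31 + 28 + 31 + 30 + 31 + 30 + 31 + 31 + 30 + 31 + 30 + 31 + 31 + 29 + 31 + 30 + 31 + 30 + 31 + 31 + 30 + 31 + 30 + 31 + 31 + 28 + 31 + 30 + 31 + 30 + 31 + 31 + 30 + 31 + 30 + 31 + 31 + 28 + 31 + 30 + 31 + 30 + 31 + 28 = 1808.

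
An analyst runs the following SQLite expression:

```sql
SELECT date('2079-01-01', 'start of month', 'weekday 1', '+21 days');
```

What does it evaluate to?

`start of month` rewinds 2079-01-01 to 2079-01-01.
`weekday 1` advances to the next Monday; 2079-01-01 is a Sunday, so it moves forward to 2079-01-02.
Advancing 21 more days within January lands on 2079-01-23.

2079-01-23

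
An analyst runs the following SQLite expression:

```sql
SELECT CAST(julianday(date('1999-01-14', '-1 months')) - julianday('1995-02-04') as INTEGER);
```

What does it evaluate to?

Adding -1 month to 1999-01-14 gives 1998-12-14.
24 days remain in February 1995 after the 4th (28 − 4).
Full months from March 1995 through November 1998 contribute their day counts.
Then 14 days into December 1998.
Total: 24 + 31 + 30 + 31 + 30 + 31 + 31 + 30 + 31 + 30 + 31 + 31 + 29 + 31 + 30 + 31 + 30 + 31 + 31 + 30 + 31 + 30 + 31 + 31 + 28 + 31 + 30 + 31 + 30 + 31 + 31 + 30 + 31 + 30 + 31 + 31 + 28 + 31 + 30 + 31 + 30 + 31 + 31 + 30 + 31 + 30 + 14 = 1409.

1409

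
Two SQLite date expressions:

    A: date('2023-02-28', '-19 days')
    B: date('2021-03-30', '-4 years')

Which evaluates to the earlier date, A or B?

B

A = 2023-02-09.
B = 2017-03-30.
B is earlier.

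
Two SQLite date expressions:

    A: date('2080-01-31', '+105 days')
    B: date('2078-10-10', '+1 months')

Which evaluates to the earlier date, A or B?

B

A = 2080-05-15.
B = 2078-11-10.
B is earlier.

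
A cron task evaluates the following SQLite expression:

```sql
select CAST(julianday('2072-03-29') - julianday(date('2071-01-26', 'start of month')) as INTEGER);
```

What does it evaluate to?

`start of month` rewinds 2071-01-26 to 2071-01-01.
30 days remain in January 2071 after the 1st (31 − 1).
Full months from February 2071 through February 2072 contribute their day counts.
Then 29 days into March 2072.
Total: 30 + 28 + 31 + 30 + 31 + 30 + 31 + 31 + 30 + 31 + 30 + 31 + 31 + 29 + 29 = 453.

453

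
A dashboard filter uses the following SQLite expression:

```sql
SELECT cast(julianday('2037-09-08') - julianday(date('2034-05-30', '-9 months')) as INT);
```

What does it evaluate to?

1470

Adding -9 months to 2034-05-30 gives 2033-08-30.
1 day remains in August 2033 after the 30th (31 − 30).
Full months from September 2033 through August 2037 contribute their day counts.
Then 8 days into September 2037.
Total: 1 + 30 + 31 + 30 + 31 + 31 + 28 + 31 + 30 + 31 + 30 + 31 + 31 + 30 + 31 + 30 + 31 + 31 + 28 + 31 + 30 + 31 + 30 + 31 + 31 + 30 + 31 + 30 + 31 + 31 + 29 + 31 + 30 + 31 + 30 + 31 + 31 + 30 + 31 + 30 + 31 + 31 + 28 + 31 + 30 + 31 + 30 + 31 + 31 + 8 = 1470.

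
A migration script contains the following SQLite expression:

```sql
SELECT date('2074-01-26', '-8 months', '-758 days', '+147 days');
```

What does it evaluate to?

2071-09-23

Adding -8 months to 2074-01-26 gives 2073-05-26.
Applying '-758 days' to 2073-05-26: counting 758 days back gives 2071-04-29.
Applying '+147 days' to 2071-04-29: counting 147 days forward gives 2071-09-23.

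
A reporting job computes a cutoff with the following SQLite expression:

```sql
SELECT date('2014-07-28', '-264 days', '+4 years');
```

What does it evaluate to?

2017-11-06

Applying '-264 days' to 2014-07-28: counting 264 days back gives 2013-11-06.
Adding +4 years to 2013-11-06 gives 2017-11-06.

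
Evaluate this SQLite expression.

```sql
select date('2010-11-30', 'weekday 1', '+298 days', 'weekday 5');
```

`weekday 1` advances to the next Monday; 2010-11-30 is a Tuesday, so it moves forward to 2010-12-06.
Applying '+298 days' to 2010-12-06: counting 298 days forward gives 2011-09-30.
`weekday 5` advances to the next Friday; 2011-09-30 is already a Friday, so it stays at 2011-09-30.

2011-09-30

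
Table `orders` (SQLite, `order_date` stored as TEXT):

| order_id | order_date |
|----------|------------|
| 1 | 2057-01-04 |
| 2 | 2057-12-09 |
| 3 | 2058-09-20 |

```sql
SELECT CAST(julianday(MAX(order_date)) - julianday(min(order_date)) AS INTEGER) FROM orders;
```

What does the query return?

MIN = 2057-01-04, MAX = 2058-09-20.
27 days remain in January 2057 after the 4th (31 − 4).
Full months from February 2057 through August 2058 contribute their day counts.
Then 20 days into September 2058.
Total: 27 + 28 + 31 + 30 + 31 + 30 + 31 + 31 + 30 + 31 + 30 + 31 + 31 + 28 + 31 + 30 + 31 + 30 + 31 + 31 + 20 = 624.

624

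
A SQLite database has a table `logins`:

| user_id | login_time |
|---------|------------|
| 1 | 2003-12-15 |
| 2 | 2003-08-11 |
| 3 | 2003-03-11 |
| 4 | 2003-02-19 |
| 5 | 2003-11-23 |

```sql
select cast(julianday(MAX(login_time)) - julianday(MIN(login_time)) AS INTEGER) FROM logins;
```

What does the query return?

MIN = 2003-02-19, MAX = 2003-12-15.
9 days remain in February 2003 after the 19th (28 − 19).
Full months from March 2003 through November 2003 contribute their day counts.
Then 15 days into December 2003.
Total: 9 + 31 + 30 + 31 + 30 + 31 + 31 + 30 + 31 + 30 + 15 = 299.

299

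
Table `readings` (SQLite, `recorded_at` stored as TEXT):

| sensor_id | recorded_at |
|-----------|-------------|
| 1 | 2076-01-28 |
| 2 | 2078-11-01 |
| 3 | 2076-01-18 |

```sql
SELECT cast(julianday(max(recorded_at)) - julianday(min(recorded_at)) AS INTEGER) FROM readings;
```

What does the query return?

MIN = 2076-01-18, MAX = 2078-11-01.
13 days remain in January 2076 after the 18th (31 − 18).
Full months from February 2076 through October 2078 contribute their day counts.
Then 1 day into November 2078.
Total: 13 + 29 + 31 + 30 + 31 + 30 + 31 + 31 + 30 + 31 + 30 + 31 + 31 + 28 + 31 + 30 + 31 + 30 + 31 + 31 + 30 + 31 + 30 + 31 + 31 + 28 + 31 + 30 + 31 + 30 + 31 + 31 + 30 + 31 + 1 = 1018.

1018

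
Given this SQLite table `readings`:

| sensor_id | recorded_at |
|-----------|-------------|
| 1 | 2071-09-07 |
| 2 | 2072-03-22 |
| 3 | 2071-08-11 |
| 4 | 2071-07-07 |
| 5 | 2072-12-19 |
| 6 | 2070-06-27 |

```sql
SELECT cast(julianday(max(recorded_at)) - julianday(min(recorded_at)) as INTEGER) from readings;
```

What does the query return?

906

MIN = 2070-06-27, MAX = 2072-12-19.
3 days remain in June 2070 after the 27th (30 − 27).
Full months from July 2070 through November 2072 contribute their day counts.
Then 19 days into December 2072.
Total: 3 + 31 + 31 + 30 + 31 + 30 + 31 + 31 + 28 + 31 + 30 + 31 + 30 + 31 + 31 + 30 + 31 + 30 + 31 + 31 + 29 + 31 + 30 + 31 + 30 + 31 + 31 + 30 + 31 + 30 + 19 = 906.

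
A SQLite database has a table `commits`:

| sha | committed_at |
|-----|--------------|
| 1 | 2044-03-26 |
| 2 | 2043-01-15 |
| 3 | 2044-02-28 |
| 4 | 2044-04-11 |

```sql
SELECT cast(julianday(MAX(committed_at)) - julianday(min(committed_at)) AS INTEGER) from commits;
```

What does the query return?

MIN = 2043-01-15, MAX = 2044-04-11.
16 days remain in January 2043 after the 15th (31 − 15).
Full months from February 2043 through March 2044 contribute their day counts.
Then 11 days into April 2044.
Total: 16 + 28 + 31 + 30 + 31 + 30 + 31 + 31 + 30 + 31 + 30 + 31 + 31 + 29 + 31 + 11 = 452.

452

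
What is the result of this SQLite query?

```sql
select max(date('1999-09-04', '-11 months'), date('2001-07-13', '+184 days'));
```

2002-01-13

date('1999-09-04', '-11 months') → 1998-10-04.
date('2001-07-13', '+184 days') → 2002-01-13.
Later of the two is 2002-01-13.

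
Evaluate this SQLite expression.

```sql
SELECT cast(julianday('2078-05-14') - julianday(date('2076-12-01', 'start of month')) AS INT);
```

529

`start of month` rewinds 2076-12-01 to 2076-12-01.
30 days remain in December 2076 after the 1st (31 − 1).
Full months from January 2077 through April 2078 contribute their day counts.
Then 14 days into May 2078.
Total: 30 + 31 + 28 + 31 + 30 + 31 + 30 + 31 + 31 + 30 + 31 + 30 + 31 + 31 + 28 + 31 + 30 + 14 = 529.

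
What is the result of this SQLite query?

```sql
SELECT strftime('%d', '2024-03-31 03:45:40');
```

`%d` extracts the 2-digit day of month: 31.

31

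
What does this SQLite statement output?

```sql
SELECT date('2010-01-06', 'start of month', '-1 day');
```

`start of month` rewinds 2010-01-06 to 2010-01-01.
Going back 1 day from 2010-01-01 reaches 2009-12-31 (last day of December, 31 days).

2009-12-31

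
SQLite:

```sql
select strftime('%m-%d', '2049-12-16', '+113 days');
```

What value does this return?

First apply '+113 days': 2049-12-16 → 2050-04-08.
`%m-%d` extracts the month-day: 04-08.

04-08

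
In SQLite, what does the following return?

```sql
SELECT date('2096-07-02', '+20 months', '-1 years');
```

Adding +20 months to 2096-07-02 gives 2098-03-02.
Adding -1 year to 2098-03-02 gives 2097-03-02.

2097-03-02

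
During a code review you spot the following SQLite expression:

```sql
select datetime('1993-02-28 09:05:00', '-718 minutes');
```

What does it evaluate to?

1993-02-27 21:07:00

718 minutes = 11h 58m; -718 minutes from 1993-02-28 09:05:00 is 1993-02-27 21:07:00 (crosses midnight).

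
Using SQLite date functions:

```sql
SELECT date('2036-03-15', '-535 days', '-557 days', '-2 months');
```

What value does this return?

2033-01-19

Applying '-535 days' to 2036-03-15: counting 535 days back gives 2034-09-27.
Applying '-557 days' to 2034-09-27: counting 557 days back gives 2033-03-19.
Adding -2 months to 2033-03-19 gives 2033-01-19.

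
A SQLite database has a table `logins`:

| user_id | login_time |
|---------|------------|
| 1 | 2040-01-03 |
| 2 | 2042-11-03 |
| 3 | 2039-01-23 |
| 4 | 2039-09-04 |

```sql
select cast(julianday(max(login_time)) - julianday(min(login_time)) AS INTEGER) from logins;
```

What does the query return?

MIN = 2039-01-23, MAX = 2042-11-03.
8 days remain in January 2039 after the 23rd (31 − 23).
Full months from February 2039 through October 2042 contribute their day counts.
Then 3 days into November 2042.
Total: 8 + 28 + 31 + 30 + 31 + 30 + 31 + 31 + 30 + 31 + 30 + 31 + 31 + 29 + 31 + 30 + 31 + 30 + 31 + 31 + 30 + 31 + 30 + 31 + 31 + 28 + 31 + 30 + 31 + 30 + 31 + 31 + 30 + 31 + 30 + 31 + 31 + 28 + 31 + 30 + 31 + 30 + 31 + 31 + 30 + 31 + 3 = 1380.

1380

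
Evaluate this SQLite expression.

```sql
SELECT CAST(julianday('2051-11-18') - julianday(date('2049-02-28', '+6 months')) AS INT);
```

Adding +6 months to 2049-02-28 gives 2049-08-28.
3 days remain in August 2049 after the 28th (31 − 28).
Full months from September 2049 through October 2051 contribute their day counts.
Then 18 days into November 2051.
Total: 3 + 30 + 31 + 30 + 31 + 31 + 28 + 31 + 30 + 31 + 30 + 31 + 31 + 30 + 31 + 30 + 31 + 31 + 28 + 31 + 30 + 31 + 30 + 31 + 31 + 30 + 31 + 18 = 812.

812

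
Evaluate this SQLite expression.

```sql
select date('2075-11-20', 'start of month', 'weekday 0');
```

`start of month` rewinds 2075-11-20 to 2075-11-01.
`weekday 0` advances to the next Sunday; 2075-11-01 is a Friday, so it moves forward to 2075-11-03.

2075-11-03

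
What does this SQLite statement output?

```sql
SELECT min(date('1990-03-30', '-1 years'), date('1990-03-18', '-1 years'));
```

1989-03-18

date('1990-03-30', '-1 years') → 1989-03-30.
date('1990-03-18', '-1 years') → 1989-03-18.
Earlier of the two is 1989-03-18.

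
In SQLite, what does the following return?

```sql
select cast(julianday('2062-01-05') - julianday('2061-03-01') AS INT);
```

310

30 days remain in March 2061 after the 1st (31 − 1).
Full months from April 2061 through December 2061 contribute their day counts.
Then 5 days into January 2062.
Total: 30 + 30 + 31 + 30 + 31 + 31 + 30 + 31 + 30 + 31 + 5 = 310.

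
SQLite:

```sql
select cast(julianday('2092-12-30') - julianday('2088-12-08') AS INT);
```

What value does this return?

23 days remain in December 2088 after the 8th (31 − 8).
Full months from January 2089 through November 2092 contribute their day counts.
Then 30 days into December 2092.
Total: 23 + 31 + 28 + 31 + 30 + 31 + 30 + 31 + 31 + 30 + 31 + 30 + 31 + 31 + 28 + 31 + 30 + 31 + 30 + 31 + 31 + 30 + 31 + 30 + 31 + 31 + 28 + 31 + 30 + 31 + 30 + 31 + 31 + 30 + 31 + 30 + 31 + 31 + 29 + 31 + 30 + 31 + 30 + 31 + 31 + 30 + 31 + 30 + 30 = 1483.

1483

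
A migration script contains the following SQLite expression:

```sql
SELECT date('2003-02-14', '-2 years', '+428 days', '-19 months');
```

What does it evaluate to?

Adding -2 years to 2003-02-14 gives 2001-02-14.
Applying '+428 days' to 2001-02-14: counting 428 days forward gives 2002-04-18.
Adding -19 months to 2002-04-18 gives 2000-09-18.

2000-09-18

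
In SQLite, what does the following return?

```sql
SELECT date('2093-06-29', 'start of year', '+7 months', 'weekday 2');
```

2093-08-04

`start of year` rewinds 2093-06-29 to 2093-01-01.
Adding +7 months to 2093-01-01 gives 2093-08-01.
`weekday 2` advances to the next Tuesday; 2093-08-01 is a Saturday, so it moves forward to 2093-08-04.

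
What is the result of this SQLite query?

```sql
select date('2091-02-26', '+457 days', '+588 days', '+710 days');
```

2095-12-17

Applying '+457 days' to 2091-02-26: counting 457 days forward gives 2092-05-28.
Applying '+588 days' to 2092-05-28: counting 588 days forward gives 2094-01-06.
Applying '+710 days' to 2094-01-06: counting 710 days forward gives 2095-12-17.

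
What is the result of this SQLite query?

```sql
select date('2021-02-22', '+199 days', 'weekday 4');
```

2021-09-09

Applying '+199 days' to 2021-02-22: counting 199 days forward gives 2021-09-09.
`weekday 4` advances to the next Thursday; 2021-09-09 is already a Thursday, so it stays at 2021-09-09.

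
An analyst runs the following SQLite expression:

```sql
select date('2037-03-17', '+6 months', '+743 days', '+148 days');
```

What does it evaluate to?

Adding +6 months to 2037-03-17 gives 2037-09-17.
Applying '+743 days' to 2037-09-17: counting 743 days forward gives 2039-09-30.
Applying '+148 days' to 2039-09-30: counting 148 days forward gives 2040-02-25.

2040-02-25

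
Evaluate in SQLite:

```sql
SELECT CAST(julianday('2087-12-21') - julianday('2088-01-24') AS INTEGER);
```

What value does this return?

10 days remain in December 2087 after the 21st (31 − 21).
Then 24 days into January 2088.
Total: 10 + 24 = 34.
The subtraction is earlier − later, so the result is −34 → -34.

-34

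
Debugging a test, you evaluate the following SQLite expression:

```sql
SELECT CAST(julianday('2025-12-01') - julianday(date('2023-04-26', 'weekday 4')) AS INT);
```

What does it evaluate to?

`weekday 4` advances to the next Thursday; 2023-04-26 is a Wednesday, so it moves forward to 2023-04-27.
3 days remain in April 2023 after the 27th (30 − 27).
Full months from May 2023 through November 2025 contribute their day counts.
Then 1 day into December 2025.
Total: 3 + 31 + 30 + 31 + 31 + 30 + 31 + 30 + 31 + 31 + 29 + 31 + 30 + 31 + 30 + 31 + 31 + 30 + 31 + 30 + 31 + 31 + 28 + 31 + 30 + 31 + 30 + 31 + 31 + 30 + 31 + 30 + 1 = 949.

949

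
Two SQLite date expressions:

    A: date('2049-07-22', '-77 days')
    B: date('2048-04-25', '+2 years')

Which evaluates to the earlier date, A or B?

A = 2049-05-06.
B = 2050-04-25.
A is earlier.

A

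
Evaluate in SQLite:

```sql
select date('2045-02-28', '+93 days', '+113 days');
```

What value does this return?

2045-09-22

Applying '+93 days' to 2045-02-28: counting 93 days forward gives 2045-06-01.
Applying '+113 days' to 2045-06-01: counting 113 days forward gives 2045-09-22.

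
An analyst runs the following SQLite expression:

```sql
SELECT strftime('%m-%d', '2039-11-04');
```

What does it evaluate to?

`%m-%d` extracts the month-day: 11-04.

11-04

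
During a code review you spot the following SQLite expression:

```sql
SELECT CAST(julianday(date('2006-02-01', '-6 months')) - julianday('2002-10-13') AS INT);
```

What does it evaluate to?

1023

Adding -6 months to 2006-02-01 gives 2005-08-01.
18 days remain in October 2002 after the 13th (31 − 13).
Full months from November 2002 through July 2005 contribute their day counts.
Then 1 day into August 2005.
Total: 18 + 30 + 31 + 31 + 28 + 31 + 30 + 31 + 30 + 31 + 31 + 30 + 31 + 30 + 31 + 31 + 29 + 31 + 30 + 31 + 30 + 31 + 31 + 30 + 31 + 30 + 31 + 31 + 28 + 31 + 30 + 31 + 30 + 31 + 1 = 1023.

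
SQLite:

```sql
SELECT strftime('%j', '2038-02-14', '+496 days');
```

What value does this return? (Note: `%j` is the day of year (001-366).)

176

First apply '+496 days': 2038-02-14 → 2039-06-25.
Day-of-year for 2039-06-25: days since 2039-01-01 inclusive = 176, zero-padded to 176.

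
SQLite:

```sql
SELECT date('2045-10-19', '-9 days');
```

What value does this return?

2045-10-10

Going back 9 days within October lands on 2045-10-10.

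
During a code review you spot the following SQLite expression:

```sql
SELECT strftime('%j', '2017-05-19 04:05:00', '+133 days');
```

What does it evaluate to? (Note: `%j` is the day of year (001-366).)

First apply '+133 days': 2017-05-19 04:05:00 → 2017-09-29 04:05:00.
Day-of-year for 2017-09-29: days since 2017-01-01 inclusive = 272, zero-padded to 272.

272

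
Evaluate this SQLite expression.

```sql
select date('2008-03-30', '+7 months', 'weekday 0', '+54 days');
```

2008-12-26

Adding +7 months to 2008-03-30 gives 2008-10-30.
`weekday 0` advances to the next Sunday; 2008-10-30 is a Thursday, so it moves forward to 2008-11-02.
Applying '+54 days' to 2008-11-02: counting 54 days forward gives 2008-12-26.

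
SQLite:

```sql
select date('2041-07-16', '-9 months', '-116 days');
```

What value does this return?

2040-06-22

Adding -9 months to 2041-07-16 gives 2040-10-16.
Applying '-116 days' to 2040-10-16: counting 116 days back gives 2040-06-22.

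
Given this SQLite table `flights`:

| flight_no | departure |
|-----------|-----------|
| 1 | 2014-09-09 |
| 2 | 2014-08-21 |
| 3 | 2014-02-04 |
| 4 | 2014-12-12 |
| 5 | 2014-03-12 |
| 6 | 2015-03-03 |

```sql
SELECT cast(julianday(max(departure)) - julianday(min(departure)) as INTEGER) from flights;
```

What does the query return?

392

MIN = 2014-02-04, MAX = 2015-03-03.
24 days remain in February 2014 after the 4th (28 − 4).
Full months from March 2014 through February 2015 contribute their day counts.
Then 3 days into March 2015.
Total: 24 + 31 + 30 + 31 + 30 + 31 + 31 + 30 + 31 + 30 + 31 + 31 + 28 + 3 = 392.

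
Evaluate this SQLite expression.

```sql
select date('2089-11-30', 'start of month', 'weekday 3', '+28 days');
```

`start of month` rewinds 2089-11-30 to 2089-11-01.
`weekday 3` advances to the next Wednesday; 2089-11-01 is a Tuesday, so it moves forward to 2089-11-02.
Advancing 28 more days within November lands on 2089-11-30.

2089-11-30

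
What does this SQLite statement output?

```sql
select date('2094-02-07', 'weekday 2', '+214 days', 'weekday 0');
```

`weekday 2` advances to the next Tuesday; 2094-02-07 is a Sunday, so it moves forward to 2094-02-09.
Applying '+214 days' to 2094-02-09: counting 214 days forward gives 2094-09-11.
`weekday 0` advances to the next Sunday; 2094-09-11 is a Saturday, so it moves forward to 2094-09-12.

2094-09-12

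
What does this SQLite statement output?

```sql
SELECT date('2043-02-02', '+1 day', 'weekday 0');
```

Advancing 1 more day within February lands on 2043-02-03.
`weekday 0` advances to the next Sunday; 2043-02-03 is a Tuesday, so it moves forward to 2043-02-08.

2043-02-08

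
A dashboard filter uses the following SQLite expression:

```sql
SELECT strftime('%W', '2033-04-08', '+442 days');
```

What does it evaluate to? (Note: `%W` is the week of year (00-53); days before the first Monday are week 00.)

25

First apply '+442 days': 2033-04-08 → 2034-06-24.
2034-06-24 is a Saturday. SQLite's %W counts Mondays since the year started; the result is 25.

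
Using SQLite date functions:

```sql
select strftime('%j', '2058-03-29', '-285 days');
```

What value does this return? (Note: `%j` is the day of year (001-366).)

First apply '-285 days': 2058-03-29 → 2057-06-17.
Day-of-year for 2057-06-17: days since 2057-01-01 inclusive = 168, zero-padded to 168.

168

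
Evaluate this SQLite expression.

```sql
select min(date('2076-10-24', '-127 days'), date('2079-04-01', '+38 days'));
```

2076-06-19

date('2076-10-24', '-127 days') → 2076-06-19.
date('2079-04-01', '+38 days') → 2079-05-09.
Earlier of the two is 2076-06-19.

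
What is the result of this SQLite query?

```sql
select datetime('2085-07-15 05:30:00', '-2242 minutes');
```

2085-07-13 16:08:00

2242 minutes = 37h 22m; -2242 minutes from 2085-07-15 05:30:00 is 2085-07-13 16:08:00 (crosses midnight).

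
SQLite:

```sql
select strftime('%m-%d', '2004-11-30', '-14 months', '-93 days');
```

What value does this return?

06-29

First apply '-14 months', '-93 days': 2004-11-30 → 2003-06-29.
`%m-%d` extracts the month-day: 06-29.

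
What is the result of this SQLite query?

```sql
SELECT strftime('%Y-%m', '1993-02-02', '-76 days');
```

1992-11

First apply '-76 days': 1993-02-02 → 1992-11-18.
`%Y-%m` extracts the year-month: 1992-11.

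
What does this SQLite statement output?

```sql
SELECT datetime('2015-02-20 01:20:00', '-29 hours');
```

-29 hours from 2015-02-20 01:20:00 is 2015-02-18 20:20:00 (crosses midnight).

2015-02-18 20:20:00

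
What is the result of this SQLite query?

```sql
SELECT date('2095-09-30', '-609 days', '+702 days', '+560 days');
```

Applying '-609 days' to 2095-09-30: counting 609 days back gives 2094-01-29.
Applying '+702 days' to 2094-01-29: counting 702 days forward gives 2096-01-01.
Applying '+560 days' to 2096-01-01: counting 560 days forward gives 2097-07-14.

2097-07-14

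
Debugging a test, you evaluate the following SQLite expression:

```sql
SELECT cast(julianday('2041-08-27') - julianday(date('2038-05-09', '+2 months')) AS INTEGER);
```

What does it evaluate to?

Adding +2 months to 2038-05-09 gives 2038-07-09.
22 days remain in July 2038 after the 9th (31 − 9).
Full months from August 2038 through July 2041 contribute their day counts.
Then 27 days into August 2041.
Total: 22 + 31 + 30 + 31 + 30 + 31 + 31 + 28 + 31 + 30 + 31 + 30 + 31 + 31 + 30 + 31 + 30 + 31 + 31 + 29 + 31 + 30 + 31 + 30 + 31 + 31 + 30 + 31 + 30 + 31 + 31 + 28 + 31 + 30 + 31 + 30 + 31 + 27 = 1145.

1145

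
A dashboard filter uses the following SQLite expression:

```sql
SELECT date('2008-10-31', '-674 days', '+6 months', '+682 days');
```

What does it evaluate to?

Applying '-674 days' to 2008-10-31: counting 674 days back gives 2006-12-27.
Adding +6 months to 2006-12-27 gives 2007-06-27.
Applying '+682 days' to 2007-06-27: counting 682 days forward gives 2009-05-09.

2009-05-09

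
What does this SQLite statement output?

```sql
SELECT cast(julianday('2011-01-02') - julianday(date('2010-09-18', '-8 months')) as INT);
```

Adding -8 months to 2010-09-18 gives 2010-01-18.
13 days remain in January 2010 after the 18th (31 − 18).
Full months from February 2010 through December 2010 contribute their day counts.
Then 2 days into January 2011.
Total: 13 + 28 + 31 + 30 + 31 + 30 + 31 + 31 + 30 + 31 + 30 + 31 + 2 = 349.

349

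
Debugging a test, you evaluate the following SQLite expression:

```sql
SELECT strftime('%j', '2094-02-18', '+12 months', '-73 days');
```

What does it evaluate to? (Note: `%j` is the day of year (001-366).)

First apply '+12 months', '-73 days': 2094-02-18 → 2094-12-07.
Day-of-year for 2094-12-07: days since 2094-01-01 inclusive = 341, zero-padded to 341.

341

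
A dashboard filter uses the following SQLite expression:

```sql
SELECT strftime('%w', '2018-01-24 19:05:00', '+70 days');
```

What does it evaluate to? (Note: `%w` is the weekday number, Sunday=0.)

First apply '+70 days': 2018-01-24 19:05:00 → 2018-04-04 19:05:00.
2018-04-04 is a Wednesday; with Sunday=0 that is 3.

3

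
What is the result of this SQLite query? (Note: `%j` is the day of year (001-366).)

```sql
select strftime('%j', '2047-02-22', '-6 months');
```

First apply '-6 months': 2047-02-22 → 2046-08-22.
Day-of-year for 2046-08-22: days since 2046-01-01 inclusive = 234, zero-padded to 234.

234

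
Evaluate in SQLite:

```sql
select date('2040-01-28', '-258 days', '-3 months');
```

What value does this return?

Applying '-258 days' to 2040-01-28: counting 258 days back gives 2039-05-15.
Adding -3 months to 2039-05-15 gives 2039-02-15.

2039-02-15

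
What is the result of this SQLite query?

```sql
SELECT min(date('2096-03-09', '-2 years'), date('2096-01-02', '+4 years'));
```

date('2096-03-09', '-2 years') → 2094-03-09.
date('2096-01-02', '+4 years') → 2100-01-02.
Earlier of the two is 2094-03-09.

2094-03-09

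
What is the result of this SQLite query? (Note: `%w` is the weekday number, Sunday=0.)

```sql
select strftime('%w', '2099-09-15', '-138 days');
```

First apply '-138 days': 2099-09-15 → 2099-04-30.
2099-04-30 is a Thursday; with Sunday=0 that is 4.

4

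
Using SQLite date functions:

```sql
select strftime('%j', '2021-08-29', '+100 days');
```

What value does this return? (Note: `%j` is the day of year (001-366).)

341

First apply '+100 days': 2021-08-29 → 2021-12-07.
Day-of-year for 2021-12-07: days since 2021-01-01 inclusive = 341, zero-padded to 341.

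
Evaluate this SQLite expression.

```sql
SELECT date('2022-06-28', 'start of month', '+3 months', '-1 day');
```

2022-08-31

`start of month` rewinds 2022-06-28 to 2022-06-01.
Adding +3 months to 2022-06-01 gives 2022-09-01.
Going back 1 day from 2022-09-01 reaches 2022-08-31 (last day of August, 31 days).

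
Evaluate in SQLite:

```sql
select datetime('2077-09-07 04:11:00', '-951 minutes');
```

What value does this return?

2077-09-06 12:20:00

951 minutes = 15h 51m; -951 minutes from 2077-09-07 04:11:00 is 2077-09-06 12:20:00 (crosses midnight).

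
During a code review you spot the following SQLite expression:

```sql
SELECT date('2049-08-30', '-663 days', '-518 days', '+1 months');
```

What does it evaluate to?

Applying '-663 days' to 2049-08-30: counting 663 days back gives 2047-11-06.
Applying '-518 days' to 2047-11-06: counting 518 days back gives 2046-06-06.
Adding +1 month to 2046-06-06 gives 2046-07-06.

2046-07-06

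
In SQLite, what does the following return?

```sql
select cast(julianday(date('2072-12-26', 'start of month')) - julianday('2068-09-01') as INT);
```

`start of month` rewinds 2072-12-26 to 2072-12-01.
29 days remain in September 2068 after the 1st (30 − 1).
Full months from October 2068 through November 2072 contribute their day counts.
Then 1 day into December 2072.
Total: 29 + 31 + 30 + 31 + 31 + 28 + 31 + 30 + 31 + 30 + 31 + 31 + 30 + 31 + 30 + 31 + 31 + 28 + 31 + 30 + 31 + 30 + 31 + 31 + 30 + 31 + 30 + 31 + 31 + 28 + 31 + 30 + 31 + 30 + 31 + 31 + 30 + 31 + 30 + 31 + 31 + 29 + 31 + 30 + 31 + 30 + 31 + 31 + 30 + 31 + 30 + 1 = 1552.

1552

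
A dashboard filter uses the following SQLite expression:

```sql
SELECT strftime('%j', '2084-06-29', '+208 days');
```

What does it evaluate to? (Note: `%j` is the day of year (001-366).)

First apply '+208 days': 2084-06-29 → 2085-01-23.
Day-of-year for 2085-01-23: days since 2085-01-01 inclusive = 23, zero-padded to 023.

023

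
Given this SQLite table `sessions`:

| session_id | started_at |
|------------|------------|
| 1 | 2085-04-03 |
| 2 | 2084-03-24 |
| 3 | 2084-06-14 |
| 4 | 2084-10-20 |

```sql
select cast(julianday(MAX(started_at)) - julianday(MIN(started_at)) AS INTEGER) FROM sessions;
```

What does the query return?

MIN = 2084-03-24, MAX = 2085-04-03.
7 days remain in March 2084 after the 24th (31 − 24).
Full months from April 2084 through March 2085 contribute their day counts.
Then 3 days into April 2085.
Total: 7 + 30 + 31 + 30 + 31 + 31 + 30 + 31 + 30 + 31 + 31 + 28 + 31 + 3 = 375.

375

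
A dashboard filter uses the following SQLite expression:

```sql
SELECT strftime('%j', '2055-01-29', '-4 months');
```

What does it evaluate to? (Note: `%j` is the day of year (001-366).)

First apply '-4 months': 2055-01-29 → 2054-09-29.
Day-of-year for 2054-09-29: days since 2054-01-01 inclusive = 272, zero-padded to 272.

272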